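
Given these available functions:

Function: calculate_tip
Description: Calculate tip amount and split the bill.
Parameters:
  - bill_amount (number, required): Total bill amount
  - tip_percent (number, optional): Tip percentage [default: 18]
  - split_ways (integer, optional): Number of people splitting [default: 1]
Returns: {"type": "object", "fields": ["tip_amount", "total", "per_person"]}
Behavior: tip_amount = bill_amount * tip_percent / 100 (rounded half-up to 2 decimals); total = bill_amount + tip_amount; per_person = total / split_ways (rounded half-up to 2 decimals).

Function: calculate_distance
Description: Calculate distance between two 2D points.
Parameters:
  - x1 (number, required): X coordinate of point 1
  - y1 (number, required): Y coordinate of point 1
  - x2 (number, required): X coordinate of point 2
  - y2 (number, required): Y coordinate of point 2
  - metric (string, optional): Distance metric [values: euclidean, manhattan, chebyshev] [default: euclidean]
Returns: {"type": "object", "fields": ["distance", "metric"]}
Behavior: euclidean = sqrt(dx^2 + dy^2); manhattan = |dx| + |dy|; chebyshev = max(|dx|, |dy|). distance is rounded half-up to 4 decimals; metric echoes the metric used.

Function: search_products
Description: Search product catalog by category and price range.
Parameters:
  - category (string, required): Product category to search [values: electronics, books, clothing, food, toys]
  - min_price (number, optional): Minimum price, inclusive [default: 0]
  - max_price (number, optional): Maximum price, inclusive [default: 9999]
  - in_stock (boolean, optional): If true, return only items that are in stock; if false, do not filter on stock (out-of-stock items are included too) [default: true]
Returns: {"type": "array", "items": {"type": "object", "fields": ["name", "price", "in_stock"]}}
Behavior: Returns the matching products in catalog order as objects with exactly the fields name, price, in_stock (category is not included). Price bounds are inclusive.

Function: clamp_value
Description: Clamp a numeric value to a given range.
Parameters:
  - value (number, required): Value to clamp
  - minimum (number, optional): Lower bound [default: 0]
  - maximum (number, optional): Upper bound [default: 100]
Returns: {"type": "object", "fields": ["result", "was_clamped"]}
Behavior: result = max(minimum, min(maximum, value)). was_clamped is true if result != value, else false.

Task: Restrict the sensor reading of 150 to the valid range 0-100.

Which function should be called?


The task needs a function whose description is: Clamp a numeric value to a given range.
clamp_value


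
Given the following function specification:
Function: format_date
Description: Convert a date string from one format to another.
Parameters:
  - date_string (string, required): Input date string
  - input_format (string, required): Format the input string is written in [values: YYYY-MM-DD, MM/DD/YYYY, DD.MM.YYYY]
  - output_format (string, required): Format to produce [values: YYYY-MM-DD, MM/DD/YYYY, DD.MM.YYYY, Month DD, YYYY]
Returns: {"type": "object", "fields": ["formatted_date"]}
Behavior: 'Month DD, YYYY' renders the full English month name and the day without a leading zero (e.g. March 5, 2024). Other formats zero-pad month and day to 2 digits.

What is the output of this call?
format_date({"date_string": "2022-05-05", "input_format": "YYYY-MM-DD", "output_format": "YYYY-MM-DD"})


Parse '2022-05-05' as YYYY-MM-DD: year=2022, month=5, day=5
Render as YYYY-MM-DD: 2022-05-05
Output:
{"formatted_date": "2022-05-05"}


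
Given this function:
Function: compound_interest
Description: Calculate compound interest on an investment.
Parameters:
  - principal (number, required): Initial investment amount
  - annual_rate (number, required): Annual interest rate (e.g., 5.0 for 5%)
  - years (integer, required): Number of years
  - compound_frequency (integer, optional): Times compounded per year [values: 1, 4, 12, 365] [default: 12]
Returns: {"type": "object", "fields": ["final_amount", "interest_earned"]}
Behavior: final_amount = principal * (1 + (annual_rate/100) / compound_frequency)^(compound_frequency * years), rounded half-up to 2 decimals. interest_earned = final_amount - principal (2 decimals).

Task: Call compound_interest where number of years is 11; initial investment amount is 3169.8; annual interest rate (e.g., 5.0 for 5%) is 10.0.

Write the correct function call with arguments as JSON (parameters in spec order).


Mapping each described value to its parameter name:
  'Number of years' -> years = 11
  'Initial investment amount' -> principal = 3169.8
  'Annual interest rate (e.g., 5.0 for 5%)' -> annual_rate = 10.0
compound_interest({"principal": 3169.8, "annual_rate": 10.0, "years": 11})


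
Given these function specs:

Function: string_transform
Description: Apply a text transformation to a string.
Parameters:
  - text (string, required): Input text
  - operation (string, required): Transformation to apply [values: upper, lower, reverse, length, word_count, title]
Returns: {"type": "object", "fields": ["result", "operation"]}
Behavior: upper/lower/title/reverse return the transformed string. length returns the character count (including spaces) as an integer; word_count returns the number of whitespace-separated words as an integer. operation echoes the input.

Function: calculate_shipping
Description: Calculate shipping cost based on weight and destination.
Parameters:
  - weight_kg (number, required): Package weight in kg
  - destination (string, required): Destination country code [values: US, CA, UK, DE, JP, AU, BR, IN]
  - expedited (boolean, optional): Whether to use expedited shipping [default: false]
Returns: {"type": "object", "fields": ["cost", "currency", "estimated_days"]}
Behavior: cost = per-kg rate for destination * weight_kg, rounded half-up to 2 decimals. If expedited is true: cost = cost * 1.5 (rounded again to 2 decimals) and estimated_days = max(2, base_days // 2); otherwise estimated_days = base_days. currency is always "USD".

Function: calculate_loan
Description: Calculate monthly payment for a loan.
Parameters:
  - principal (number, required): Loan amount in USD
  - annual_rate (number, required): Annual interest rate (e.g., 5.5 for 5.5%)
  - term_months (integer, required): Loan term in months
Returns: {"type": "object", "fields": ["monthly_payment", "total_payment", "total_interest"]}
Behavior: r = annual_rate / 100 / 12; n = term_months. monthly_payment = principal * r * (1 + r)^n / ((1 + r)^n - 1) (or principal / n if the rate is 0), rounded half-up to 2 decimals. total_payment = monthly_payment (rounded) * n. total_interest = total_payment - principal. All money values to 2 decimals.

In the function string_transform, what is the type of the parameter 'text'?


The string_transform spec declares:
  - text (string, required): Input text
Type:
string


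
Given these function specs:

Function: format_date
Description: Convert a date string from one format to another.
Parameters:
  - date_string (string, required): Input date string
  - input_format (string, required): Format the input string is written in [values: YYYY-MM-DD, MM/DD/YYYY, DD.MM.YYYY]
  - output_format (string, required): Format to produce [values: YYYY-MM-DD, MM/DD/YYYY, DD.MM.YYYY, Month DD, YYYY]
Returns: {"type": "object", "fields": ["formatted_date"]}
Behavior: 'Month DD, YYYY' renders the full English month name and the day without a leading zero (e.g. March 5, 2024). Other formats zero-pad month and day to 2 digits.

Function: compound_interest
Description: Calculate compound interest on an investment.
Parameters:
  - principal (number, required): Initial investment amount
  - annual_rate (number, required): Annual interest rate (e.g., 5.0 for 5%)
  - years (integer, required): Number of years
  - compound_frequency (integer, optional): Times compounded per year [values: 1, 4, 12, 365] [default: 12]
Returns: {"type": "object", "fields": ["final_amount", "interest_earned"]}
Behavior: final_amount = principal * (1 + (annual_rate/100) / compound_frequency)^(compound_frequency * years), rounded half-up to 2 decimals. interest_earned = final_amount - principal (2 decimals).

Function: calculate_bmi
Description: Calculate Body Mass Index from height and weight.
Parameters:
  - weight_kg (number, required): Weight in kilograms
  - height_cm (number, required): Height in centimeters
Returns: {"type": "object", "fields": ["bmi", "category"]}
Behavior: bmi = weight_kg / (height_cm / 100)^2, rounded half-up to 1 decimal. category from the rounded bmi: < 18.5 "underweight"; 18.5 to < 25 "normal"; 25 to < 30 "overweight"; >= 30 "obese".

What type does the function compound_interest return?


The compound_interest spec declares Returns: {"type": "object", "fields": ["final_amount", "interest_earned"]}
Type:
object


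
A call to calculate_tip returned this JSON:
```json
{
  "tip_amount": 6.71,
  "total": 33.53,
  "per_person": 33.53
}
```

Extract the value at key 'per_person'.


33.53


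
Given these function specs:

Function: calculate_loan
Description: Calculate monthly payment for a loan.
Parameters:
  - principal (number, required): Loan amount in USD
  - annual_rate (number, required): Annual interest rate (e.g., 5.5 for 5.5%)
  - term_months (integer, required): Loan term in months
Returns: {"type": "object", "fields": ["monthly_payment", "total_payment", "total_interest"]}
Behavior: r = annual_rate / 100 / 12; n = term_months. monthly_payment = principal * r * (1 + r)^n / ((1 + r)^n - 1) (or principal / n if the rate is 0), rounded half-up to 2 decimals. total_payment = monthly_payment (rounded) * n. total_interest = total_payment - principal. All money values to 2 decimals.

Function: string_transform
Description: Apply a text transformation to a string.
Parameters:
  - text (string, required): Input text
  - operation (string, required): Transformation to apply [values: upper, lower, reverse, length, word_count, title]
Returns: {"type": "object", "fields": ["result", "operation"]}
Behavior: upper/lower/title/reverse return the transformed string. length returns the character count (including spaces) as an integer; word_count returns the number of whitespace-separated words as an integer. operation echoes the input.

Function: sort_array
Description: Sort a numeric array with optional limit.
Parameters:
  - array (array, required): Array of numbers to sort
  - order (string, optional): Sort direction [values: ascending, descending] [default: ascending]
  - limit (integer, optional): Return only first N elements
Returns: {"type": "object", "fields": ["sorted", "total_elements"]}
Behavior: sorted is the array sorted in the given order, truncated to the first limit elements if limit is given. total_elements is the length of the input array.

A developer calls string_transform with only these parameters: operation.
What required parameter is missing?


Required parameters: text, operation
Provided: operation
Missing: text
text


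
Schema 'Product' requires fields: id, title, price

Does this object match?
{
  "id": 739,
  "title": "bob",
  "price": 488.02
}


Checking required fields... All present.
Valid - all required fields present


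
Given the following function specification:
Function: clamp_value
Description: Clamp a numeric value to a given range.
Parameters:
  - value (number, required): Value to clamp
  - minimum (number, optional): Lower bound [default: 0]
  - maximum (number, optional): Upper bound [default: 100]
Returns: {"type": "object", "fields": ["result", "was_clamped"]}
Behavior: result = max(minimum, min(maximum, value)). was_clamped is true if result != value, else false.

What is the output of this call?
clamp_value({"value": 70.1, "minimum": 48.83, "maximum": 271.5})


result = max(48.83, min(271.5, 70.1)) = max(48.83, 70.1) = 70.1
was_clamped = (70.1 != 70.1) = false
Output:
{"result": 70.1, "was_clamped": false}


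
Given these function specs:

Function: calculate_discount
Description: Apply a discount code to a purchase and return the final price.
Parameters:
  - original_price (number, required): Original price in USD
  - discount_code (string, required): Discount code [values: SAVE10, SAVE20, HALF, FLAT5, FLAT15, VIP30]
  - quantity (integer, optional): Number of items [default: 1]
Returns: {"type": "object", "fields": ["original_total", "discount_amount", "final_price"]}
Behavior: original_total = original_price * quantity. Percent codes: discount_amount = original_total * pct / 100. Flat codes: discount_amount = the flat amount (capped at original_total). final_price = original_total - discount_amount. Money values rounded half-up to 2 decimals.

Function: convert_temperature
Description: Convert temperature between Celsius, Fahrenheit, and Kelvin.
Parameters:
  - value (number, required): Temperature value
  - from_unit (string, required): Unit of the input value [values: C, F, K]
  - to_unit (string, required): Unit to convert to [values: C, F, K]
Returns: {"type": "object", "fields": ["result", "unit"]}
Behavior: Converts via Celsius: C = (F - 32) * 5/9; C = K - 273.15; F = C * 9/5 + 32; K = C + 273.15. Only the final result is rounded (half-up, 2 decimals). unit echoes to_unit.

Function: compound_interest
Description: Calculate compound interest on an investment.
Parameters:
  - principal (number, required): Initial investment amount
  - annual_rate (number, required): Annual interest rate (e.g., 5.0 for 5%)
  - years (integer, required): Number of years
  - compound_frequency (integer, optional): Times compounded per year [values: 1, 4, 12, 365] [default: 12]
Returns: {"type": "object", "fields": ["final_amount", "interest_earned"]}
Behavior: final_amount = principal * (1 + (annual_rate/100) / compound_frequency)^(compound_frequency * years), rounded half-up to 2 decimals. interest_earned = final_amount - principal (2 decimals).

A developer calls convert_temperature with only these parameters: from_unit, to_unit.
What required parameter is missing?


Required parameters: value, from_unit, to_unit
Provided: from_unit, to_unit
Missing: value
value


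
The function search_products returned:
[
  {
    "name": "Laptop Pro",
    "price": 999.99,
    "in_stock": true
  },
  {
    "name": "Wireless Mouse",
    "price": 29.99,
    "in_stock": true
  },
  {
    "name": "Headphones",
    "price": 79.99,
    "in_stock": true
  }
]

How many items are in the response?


Items: Laptop Pro, Wireless Mouse, Headphones
3


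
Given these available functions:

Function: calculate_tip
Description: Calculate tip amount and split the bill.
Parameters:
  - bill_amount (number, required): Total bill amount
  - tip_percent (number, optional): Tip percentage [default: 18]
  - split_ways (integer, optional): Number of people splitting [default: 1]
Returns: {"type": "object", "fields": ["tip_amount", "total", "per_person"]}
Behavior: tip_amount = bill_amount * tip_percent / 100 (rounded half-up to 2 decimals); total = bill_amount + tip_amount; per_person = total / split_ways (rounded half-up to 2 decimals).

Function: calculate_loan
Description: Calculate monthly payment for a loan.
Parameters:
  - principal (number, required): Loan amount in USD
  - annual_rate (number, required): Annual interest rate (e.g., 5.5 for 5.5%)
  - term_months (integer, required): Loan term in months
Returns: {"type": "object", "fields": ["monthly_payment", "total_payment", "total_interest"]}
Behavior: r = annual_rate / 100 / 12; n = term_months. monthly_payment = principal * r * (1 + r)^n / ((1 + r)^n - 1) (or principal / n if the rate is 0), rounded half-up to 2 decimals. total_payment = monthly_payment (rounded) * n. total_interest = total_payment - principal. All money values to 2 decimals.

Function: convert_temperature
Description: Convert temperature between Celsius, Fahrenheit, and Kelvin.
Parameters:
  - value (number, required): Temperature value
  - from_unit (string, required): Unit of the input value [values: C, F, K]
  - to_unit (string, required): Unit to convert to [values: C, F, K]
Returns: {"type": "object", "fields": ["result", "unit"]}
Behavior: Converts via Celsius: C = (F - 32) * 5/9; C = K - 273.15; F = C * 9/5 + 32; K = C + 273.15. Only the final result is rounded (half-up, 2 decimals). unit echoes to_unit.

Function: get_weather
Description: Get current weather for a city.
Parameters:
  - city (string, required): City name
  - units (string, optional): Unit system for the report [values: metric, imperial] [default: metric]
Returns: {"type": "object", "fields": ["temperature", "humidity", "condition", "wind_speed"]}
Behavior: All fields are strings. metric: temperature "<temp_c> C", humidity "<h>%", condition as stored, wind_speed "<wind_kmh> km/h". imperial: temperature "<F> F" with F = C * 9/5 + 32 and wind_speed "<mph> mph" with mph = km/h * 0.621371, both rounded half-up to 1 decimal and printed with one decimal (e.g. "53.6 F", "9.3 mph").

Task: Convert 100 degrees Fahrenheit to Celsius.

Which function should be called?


The task needs a function whose description is: Convert temperature between Celsius, Fahrenheit, and Kelvin.
convert_temperature


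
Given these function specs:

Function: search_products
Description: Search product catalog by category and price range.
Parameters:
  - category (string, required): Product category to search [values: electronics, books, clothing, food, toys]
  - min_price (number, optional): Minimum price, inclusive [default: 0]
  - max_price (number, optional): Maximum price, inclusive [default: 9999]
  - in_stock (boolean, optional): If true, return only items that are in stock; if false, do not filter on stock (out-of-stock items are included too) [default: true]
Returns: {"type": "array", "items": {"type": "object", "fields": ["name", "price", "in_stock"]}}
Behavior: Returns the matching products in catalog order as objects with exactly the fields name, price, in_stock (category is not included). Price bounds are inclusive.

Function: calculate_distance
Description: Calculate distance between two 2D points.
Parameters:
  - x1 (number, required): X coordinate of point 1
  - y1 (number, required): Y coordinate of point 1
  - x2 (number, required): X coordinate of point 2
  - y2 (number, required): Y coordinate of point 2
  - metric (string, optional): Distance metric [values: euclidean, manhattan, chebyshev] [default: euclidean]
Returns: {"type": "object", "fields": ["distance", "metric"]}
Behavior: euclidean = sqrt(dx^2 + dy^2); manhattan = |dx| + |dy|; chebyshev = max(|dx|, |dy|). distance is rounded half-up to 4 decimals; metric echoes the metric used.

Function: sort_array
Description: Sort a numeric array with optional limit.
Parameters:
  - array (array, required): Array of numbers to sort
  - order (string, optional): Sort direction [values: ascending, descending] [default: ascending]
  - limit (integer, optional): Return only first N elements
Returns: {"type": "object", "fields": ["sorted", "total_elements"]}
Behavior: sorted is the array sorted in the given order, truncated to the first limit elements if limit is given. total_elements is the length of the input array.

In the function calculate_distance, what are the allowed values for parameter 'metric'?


The calculate_distance spec declares:
  - metric (string, optional): Distance metric [values: euclidean, manhattan, chebyshev] [default: euclidean]
Allowed values:
euclidean, manhattan, chebyshev


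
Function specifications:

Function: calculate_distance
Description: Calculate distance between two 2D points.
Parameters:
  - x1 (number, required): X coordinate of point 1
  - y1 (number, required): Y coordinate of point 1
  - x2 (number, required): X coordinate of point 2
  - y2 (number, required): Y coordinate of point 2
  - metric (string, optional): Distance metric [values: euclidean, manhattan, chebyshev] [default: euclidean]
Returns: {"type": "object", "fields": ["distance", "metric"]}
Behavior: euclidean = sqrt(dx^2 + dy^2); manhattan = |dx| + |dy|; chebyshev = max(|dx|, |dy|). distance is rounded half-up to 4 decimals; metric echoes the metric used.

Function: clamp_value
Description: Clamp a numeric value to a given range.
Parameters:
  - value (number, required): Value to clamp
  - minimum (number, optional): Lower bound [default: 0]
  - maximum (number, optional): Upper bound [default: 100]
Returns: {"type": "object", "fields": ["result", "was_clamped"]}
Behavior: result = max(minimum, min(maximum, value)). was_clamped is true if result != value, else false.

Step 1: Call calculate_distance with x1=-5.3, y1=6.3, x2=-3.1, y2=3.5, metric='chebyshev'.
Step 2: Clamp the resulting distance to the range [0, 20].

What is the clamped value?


Step 1: calculate_distance (chebyshev)
  |dx| = |-3.1 - -5.3| = 2.2; |dy| = |3.5 - 6.3| = 2.8
  chebyshev: max(2.2, 2.8) = 2.8
  Round to 4 decimals: 2.8
  -> distance = 2.8
Step 2: clamp_value(value=2.8, minimum=0, maximum=20)
  result = max(0, min(20, 2.8)) = max(0, 2.8) = 2.8
  was_clamped = (2.8 != 2.8) = false
  -> result = 2.8
2.8


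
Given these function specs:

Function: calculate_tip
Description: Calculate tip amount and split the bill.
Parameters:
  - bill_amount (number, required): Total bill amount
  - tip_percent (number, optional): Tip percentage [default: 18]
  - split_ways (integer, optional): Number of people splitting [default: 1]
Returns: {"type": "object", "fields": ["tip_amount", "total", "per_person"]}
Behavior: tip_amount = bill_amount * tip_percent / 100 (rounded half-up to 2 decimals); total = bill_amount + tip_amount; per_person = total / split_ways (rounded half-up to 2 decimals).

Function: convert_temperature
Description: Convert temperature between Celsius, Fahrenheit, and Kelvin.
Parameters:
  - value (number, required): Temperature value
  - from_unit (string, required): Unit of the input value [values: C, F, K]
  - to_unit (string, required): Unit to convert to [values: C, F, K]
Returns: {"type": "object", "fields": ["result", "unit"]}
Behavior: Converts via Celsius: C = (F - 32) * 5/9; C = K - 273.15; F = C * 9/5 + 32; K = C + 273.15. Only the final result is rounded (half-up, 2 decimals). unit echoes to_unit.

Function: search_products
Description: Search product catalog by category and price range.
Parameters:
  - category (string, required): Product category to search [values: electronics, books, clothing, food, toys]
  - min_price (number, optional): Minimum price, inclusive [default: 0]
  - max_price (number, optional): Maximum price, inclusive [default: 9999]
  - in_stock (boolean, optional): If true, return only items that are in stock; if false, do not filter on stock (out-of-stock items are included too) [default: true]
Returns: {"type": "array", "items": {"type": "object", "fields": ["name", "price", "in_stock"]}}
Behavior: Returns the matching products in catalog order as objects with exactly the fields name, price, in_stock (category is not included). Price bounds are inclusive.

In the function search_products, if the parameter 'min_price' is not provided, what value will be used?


The search_products spec declares:
  - min_price (number, optional): Minimum price, inclusive [default: 0]
Default:
0


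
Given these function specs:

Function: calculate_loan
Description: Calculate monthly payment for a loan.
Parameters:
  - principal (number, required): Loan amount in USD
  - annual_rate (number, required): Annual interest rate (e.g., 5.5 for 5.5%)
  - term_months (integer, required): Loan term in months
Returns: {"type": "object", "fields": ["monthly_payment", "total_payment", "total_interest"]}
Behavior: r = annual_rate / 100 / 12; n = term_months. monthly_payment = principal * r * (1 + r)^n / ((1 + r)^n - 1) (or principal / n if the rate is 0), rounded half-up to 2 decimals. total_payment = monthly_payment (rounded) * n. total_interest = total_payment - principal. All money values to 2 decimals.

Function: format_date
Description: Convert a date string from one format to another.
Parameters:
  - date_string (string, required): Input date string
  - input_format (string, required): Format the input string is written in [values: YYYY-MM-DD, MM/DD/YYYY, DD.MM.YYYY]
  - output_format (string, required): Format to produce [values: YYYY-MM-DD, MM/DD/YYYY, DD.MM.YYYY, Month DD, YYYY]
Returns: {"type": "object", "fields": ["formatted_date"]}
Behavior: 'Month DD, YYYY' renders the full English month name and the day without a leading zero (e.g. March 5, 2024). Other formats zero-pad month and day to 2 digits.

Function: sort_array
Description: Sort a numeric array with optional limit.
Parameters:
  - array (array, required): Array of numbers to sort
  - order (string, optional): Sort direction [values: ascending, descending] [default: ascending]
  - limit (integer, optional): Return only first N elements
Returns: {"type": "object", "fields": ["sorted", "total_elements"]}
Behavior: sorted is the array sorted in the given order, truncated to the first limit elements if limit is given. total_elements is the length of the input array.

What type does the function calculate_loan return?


The calculate_loan spec declares Returns: {"type": "object", "fields": ["monthly_payment", "total_payment", "total_interest"]}
Type:
object


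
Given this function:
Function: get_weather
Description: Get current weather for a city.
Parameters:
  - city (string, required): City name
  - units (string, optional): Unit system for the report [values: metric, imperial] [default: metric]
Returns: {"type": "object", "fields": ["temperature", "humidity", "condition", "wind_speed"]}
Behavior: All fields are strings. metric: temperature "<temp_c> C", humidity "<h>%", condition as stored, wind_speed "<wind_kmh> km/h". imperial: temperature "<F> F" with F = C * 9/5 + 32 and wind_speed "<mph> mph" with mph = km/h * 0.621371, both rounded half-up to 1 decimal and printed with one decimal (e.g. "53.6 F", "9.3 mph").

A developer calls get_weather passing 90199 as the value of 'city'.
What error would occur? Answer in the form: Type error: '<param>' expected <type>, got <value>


Spec: 'city' is declared as string; 90199 is an integer.
Type error: 'city' expected string, got 90199


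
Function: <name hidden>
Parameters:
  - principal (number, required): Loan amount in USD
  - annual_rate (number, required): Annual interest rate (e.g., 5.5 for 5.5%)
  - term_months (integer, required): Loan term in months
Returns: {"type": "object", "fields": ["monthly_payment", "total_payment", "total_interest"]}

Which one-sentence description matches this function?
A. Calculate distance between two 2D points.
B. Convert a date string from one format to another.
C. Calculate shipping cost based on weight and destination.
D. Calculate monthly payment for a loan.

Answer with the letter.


Parameters principal, annual_rate, term_months and return ["monthly_payment", "total_payment", "total_interest"] fit: Calculate monthly payment for a loan.
D


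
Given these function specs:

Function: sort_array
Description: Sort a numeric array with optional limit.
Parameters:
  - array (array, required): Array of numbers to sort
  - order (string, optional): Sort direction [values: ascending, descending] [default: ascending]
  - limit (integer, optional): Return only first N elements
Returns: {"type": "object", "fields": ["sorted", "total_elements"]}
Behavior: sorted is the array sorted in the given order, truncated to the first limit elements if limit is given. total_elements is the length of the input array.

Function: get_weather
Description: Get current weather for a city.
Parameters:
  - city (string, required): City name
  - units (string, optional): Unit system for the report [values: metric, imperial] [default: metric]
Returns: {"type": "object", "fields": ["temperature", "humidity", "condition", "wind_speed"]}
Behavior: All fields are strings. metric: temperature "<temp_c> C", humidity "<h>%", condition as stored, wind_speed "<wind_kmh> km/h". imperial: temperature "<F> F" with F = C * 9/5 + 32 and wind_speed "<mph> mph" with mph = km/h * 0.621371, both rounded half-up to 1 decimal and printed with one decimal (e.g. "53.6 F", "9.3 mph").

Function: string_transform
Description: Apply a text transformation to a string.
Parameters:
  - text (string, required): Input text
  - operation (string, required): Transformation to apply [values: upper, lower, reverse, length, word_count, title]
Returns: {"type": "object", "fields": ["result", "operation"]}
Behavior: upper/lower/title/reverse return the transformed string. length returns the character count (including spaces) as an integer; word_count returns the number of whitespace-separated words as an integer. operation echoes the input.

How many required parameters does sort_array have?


Parameters of sort_array: array (required), order (optional), limit (optional)
Required count:
1


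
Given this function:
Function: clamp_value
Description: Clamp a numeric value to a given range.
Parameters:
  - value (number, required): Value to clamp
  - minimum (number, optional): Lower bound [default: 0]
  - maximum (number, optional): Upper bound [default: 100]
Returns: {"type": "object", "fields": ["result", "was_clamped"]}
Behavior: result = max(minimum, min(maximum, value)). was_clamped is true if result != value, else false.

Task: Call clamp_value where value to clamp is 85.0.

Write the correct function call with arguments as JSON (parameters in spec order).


Mapping each described value to its parameter name:
  'Value to clamp' -> value = 85.0
clamp_value({"value": 85.0})


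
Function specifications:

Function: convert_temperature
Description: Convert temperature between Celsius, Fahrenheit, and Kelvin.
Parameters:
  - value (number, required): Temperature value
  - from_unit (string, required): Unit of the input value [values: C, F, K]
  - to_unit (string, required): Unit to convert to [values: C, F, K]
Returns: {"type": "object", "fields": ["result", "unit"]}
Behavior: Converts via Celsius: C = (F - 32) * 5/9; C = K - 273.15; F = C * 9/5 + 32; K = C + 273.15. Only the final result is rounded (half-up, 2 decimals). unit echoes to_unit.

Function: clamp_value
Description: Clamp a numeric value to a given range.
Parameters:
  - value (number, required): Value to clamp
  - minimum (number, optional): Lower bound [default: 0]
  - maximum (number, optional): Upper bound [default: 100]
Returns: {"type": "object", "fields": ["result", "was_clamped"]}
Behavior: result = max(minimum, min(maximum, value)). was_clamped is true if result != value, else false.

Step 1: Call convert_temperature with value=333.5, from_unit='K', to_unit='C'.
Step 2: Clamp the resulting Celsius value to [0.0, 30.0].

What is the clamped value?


Step 1: convert_temperature(value=333.5, from_unit=K, to_unit=C)
  To C: 333.5 - 273.15 = 60.35
  Target is C: 60.35
  Round to 2 decimals: 60.35
  -> result = 60.35 C
Step 2: clamp_value(value=60.35, minimum=0.0, maximum=30.0)
  result = max(0.0, min(30.0, 60.35)) = max(0.0, 30.0) = 30.0
  was_clamped = (30.0 != 60.35) = true
  -> result = 30.0
30.0


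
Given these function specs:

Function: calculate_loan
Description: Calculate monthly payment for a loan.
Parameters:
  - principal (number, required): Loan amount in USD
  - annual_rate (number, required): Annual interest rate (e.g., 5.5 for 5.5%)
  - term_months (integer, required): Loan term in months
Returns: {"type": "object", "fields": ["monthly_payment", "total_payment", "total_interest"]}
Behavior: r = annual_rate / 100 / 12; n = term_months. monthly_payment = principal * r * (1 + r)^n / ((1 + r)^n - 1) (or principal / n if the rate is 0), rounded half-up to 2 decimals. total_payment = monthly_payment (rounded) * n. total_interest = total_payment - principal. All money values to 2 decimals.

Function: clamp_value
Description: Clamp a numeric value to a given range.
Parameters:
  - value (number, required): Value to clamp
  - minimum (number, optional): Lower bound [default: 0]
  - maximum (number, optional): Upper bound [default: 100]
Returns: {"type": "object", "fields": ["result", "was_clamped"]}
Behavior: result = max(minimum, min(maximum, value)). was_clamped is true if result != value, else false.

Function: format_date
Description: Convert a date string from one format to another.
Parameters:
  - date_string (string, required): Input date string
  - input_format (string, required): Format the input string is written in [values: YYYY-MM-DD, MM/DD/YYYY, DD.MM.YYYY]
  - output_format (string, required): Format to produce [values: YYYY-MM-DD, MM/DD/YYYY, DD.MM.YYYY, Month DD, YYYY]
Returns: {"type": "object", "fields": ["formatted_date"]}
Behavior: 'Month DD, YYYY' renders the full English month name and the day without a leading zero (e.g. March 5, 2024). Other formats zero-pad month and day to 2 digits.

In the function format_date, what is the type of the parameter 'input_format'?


The format_date spec declares:
  - input_format (string, required): Format the input string is written in [values: YYYY-MM-DD, MM/DD/YYYY, DD.MM.YYYY]
Type:
string


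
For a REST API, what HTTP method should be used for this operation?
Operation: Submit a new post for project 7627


GET = read, POST = create, PUT = update/replace, DELETE = remove
This operation is a create.
POST


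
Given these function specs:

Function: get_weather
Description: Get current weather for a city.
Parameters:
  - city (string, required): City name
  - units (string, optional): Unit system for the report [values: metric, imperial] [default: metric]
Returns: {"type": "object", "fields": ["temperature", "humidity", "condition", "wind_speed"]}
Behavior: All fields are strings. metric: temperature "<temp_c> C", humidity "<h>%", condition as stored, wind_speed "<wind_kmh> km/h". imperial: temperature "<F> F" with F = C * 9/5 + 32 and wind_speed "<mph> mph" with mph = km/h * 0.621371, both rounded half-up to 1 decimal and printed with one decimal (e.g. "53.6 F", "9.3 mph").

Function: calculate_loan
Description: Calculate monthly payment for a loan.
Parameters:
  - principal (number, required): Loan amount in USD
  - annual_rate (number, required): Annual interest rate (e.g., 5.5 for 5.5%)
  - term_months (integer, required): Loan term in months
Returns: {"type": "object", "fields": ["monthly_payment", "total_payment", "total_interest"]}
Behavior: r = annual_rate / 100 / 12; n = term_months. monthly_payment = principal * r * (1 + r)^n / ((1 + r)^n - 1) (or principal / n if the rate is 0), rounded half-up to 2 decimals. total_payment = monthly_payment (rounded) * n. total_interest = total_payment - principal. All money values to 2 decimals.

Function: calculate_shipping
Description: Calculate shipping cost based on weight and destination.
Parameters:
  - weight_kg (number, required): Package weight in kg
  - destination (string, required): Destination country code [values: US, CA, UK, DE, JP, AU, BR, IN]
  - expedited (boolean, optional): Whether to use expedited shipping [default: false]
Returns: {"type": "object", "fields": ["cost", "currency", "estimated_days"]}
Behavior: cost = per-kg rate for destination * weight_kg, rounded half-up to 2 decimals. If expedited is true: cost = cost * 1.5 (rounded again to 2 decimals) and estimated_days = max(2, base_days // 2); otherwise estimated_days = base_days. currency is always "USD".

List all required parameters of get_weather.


Parameters of get_weather and their required/optional flag:
  city: required
  units: optional
city


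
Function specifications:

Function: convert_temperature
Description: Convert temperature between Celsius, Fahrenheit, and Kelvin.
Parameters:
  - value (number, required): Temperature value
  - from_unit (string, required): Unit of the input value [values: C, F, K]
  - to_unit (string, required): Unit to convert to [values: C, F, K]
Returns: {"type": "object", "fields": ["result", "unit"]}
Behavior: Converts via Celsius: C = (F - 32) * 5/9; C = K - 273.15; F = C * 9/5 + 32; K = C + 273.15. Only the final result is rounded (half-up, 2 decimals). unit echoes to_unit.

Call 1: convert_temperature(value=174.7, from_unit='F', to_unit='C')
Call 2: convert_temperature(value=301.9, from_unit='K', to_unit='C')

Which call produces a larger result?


Call 1:
  To C: (174.7 - 32) * 5/9 = 79.277778
  Target is C: 79.277778
  Round to 2 decimals: 79.28
  -> 79.28 C
Call 2:
  To C: 301.9 - 273.15 = 28.75
  Target is C: 28.75
  Round to 2 decimals: 28.75
  -> 28.75 C
Call 1 (79.28 C)


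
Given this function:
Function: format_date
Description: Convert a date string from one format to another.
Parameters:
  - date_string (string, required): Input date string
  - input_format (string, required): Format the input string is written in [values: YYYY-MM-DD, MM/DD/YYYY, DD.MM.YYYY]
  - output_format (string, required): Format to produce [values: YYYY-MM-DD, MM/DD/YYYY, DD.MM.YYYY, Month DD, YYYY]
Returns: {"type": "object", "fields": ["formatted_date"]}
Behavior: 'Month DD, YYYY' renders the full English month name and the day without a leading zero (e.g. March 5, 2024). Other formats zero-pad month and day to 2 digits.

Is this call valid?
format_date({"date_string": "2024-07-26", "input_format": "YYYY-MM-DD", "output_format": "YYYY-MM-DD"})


Checking all required parameters present and types match... All valid.
Valid


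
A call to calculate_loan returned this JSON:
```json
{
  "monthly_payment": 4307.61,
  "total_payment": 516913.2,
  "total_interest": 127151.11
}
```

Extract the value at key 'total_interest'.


127151.11


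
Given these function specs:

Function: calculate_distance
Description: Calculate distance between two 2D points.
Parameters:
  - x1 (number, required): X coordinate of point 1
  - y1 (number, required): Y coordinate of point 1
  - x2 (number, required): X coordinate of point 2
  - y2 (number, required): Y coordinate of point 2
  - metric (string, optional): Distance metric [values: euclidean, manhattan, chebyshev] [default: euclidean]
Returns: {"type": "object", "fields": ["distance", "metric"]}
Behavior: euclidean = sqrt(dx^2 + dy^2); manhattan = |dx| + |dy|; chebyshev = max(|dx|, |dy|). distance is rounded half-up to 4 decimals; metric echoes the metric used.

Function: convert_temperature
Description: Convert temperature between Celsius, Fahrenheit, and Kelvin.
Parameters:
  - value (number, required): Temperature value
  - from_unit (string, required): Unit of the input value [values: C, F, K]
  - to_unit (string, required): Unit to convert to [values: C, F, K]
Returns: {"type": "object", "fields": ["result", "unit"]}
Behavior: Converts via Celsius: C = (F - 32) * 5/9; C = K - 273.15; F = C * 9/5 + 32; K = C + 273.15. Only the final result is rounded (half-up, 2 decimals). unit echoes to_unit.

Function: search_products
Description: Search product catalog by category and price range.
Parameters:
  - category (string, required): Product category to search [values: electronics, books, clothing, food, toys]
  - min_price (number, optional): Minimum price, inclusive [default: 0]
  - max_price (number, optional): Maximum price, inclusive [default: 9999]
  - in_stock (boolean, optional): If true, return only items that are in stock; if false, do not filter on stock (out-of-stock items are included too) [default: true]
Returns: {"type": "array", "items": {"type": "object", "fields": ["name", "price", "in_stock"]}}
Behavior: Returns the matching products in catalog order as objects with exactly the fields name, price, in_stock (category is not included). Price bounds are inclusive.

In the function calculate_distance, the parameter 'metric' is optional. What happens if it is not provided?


The calculate_distance spec declares:
  - metric (string, optional): Distance metric [values: euclidean, manhattan, chebyshev] [default: euclidean]
It defaults to euclidean


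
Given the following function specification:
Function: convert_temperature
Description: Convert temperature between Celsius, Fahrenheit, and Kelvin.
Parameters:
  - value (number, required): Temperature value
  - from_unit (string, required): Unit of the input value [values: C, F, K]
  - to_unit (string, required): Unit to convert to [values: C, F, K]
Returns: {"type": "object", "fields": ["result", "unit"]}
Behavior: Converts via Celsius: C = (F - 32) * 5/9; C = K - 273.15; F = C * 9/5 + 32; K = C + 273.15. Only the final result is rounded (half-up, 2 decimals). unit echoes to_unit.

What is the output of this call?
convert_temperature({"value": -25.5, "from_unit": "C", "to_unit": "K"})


Input already in C: -25.5
To K: -25.5 + 273.15 = 247.65
Round to 2 decimals: 247.65
Output:
{"result": 247.65, "unit": "K"}
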